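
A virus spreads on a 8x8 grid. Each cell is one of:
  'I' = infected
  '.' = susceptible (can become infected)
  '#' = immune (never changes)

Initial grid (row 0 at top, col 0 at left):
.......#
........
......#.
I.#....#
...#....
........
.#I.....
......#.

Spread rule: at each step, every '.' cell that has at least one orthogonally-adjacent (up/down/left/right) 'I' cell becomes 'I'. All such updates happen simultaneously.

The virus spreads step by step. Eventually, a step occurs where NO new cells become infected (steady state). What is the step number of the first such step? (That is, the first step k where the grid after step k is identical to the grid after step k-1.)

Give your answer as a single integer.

Step 0 (initial): 2 infected
Step 1: +6 new -> 8 infected
Step 2: +10 new -> 18 infected
Step 3: +8 new -> 26 infected
Step 4: +7 new -> 33 infected
Step 5: +8 new -> 41 infected
Step 6: +7 new -> 48 infected
Step 7: +4 new -> 52 infected
Step 8: +2 new -> 54 infected
Step 9: +2 new -> 56 infected
Step 10: +1 new -> 57 infected
Step 11: +0 new -> 57 infected

Answer: 11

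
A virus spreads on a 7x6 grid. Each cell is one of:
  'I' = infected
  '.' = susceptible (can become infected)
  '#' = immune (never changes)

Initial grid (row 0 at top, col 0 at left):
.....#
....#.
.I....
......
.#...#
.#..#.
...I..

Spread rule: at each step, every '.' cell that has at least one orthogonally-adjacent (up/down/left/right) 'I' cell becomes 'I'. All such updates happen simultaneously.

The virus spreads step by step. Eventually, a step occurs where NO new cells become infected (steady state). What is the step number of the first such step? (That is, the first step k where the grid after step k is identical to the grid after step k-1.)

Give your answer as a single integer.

Answer: 6

Derivation:
Step 0 (initial): 2 infected
Step 1: +7 new -> 9 infected
Step 2: +10 new -> 19 infected
Step 3: +10 new -> 29 infected
Step 4: +4 new -> 33 infected
Step 5: +3 new -> 36 infected
Step 6: +0 new -> 36 infected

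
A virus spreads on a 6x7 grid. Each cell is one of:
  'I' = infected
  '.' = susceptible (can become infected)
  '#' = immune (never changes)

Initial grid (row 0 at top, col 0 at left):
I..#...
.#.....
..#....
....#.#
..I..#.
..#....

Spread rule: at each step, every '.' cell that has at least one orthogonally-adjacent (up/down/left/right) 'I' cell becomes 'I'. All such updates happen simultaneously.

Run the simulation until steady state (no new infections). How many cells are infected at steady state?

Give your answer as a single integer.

Answer: 35

Derivation:
Step 0 (initial): 2 infected
Step 1: +5 new -> 7 infected
Step 2: +8 new -> 15 infected
Step 3: +6 new -> 21 infected
Step 4: +3 new -> 24 infected
Step 5: +3 new -> 27 infected
Step 6: +5 new -> 32 infected
Step 7: +2 new -> 34 infected
Step 8: +1 new -> 35 infected
Step 9: +0 new -> 35 infected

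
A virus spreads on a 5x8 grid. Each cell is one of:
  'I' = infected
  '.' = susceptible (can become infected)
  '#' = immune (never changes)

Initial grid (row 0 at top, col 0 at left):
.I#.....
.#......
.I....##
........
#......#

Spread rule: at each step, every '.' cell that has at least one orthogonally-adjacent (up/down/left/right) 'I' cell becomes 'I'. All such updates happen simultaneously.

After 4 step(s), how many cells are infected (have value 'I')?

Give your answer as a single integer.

Step 0 (initial): 2 infected
Step 1: +4 new -> 6 infected
Step 2: +6 new -> 12 infected
Step 3: +4 new -> 16 infected
Step 4: +5 new -> 21 infected

Answer: 21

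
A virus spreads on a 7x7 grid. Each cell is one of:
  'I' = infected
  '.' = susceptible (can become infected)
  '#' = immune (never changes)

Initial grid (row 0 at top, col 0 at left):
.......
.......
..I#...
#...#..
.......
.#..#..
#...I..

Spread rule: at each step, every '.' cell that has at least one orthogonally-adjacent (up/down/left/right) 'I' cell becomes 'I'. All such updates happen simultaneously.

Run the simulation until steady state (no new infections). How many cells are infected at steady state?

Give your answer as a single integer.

Step 0 (initial): 2 infected
Step 1: +5 new -> 7 infected
Step 2: +11 new -> 18 infected
Step 3: +10 new -> 28 infected
Step 4: +8 new -> 36 infected
Step 5: +5 new -> 41 infected
Step 6: +2 new -> 43 infected
Step 7: +0 new -> 43 infected

Answer: 43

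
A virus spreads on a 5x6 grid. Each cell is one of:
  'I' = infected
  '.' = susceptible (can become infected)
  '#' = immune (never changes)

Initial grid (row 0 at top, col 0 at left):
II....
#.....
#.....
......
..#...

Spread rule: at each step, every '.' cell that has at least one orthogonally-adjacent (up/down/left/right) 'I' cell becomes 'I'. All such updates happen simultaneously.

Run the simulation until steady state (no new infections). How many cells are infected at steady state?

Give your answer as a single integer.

Step 0 (initial): 2 infected
Step 1: +2 new -> 4 infected
Step 2: +3 new -> 7 infected
Step 3: +4 new -> 11 infected
Step 4: +6 new -> 17 infected
Step 5: +4 new -> 21 infected
Step 6: +3 new -> 24 infected
Step 7: +2 new -> 26 infected
Step 8: +1 new -> 27 infected
Step 9: +0 new -> 27 infected

Answer: 27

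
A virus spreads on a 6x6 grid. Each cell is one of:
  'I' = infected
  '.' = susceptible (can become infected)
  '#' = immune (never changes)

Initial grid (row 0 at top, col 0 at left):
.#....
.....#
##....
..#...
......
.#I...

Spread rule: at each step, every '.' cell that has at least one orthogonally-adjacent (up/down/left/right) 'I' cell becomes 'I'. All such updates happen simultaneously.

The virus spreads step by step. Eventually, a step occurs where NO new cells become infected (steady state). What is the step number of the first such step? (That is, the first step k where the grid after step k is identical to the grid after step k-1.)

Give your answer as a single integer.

Answer: 10

Derivation:
Step 0 (initial): 1 infected
Step 1: +2 new -> 3 infected
Step 2: +3 new -> 6 infected
Step 3: +5 new -> 11 infected
Step 4: +5 new -> 16 infected
Step 5: +4 new -> 20 infected
Step 6: +4 new -> 24 infected
Step 7: +3 new -> 27 infected
Step 8: +2 new -> 29 infected
Step 9: +1 new -> 30 infected
Step 10: +0 new -> 30 infected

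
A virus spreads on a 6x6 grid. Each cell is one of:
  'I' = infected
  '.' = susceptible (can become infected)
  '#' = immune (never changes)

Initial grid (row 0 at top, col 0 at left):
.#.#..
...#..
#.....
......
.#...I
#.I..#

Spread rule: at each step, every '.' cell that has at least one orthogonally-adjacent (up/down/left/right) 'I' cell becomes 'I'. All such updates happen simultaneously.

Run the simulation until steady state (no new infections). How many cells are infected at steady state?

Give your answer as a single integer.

Step 0 (initial): 2 infected
Step 1: +5 new -> 7 infected
Step 2: +5 new -> 12 infected
Step 3: +5 new -> 17 infected
Step 4: +6 new -> 23 infected
Step 5: +4 new -> 27 infected
Step 6: +1 new -> 28 infected
Step 7: +1 new -> 29 infected
Step 8: +0 new -> 29 infected

Answer: 29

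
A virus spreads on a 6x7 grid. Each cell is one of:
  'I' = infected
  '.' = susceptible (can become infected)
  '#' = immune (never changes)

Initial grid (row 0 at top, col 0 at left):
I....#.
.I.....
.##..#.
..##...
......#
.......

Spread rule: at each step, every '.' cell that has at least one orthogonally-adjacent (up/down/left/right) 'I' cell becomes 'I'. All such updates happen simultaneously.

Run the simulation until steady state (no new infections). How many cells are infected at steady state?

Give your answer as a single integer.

Answer: 35

Derivation:
Step 0 (initial): 2 infected
Step 1: +3 new -> 5 infected
Step 2: +3 new -> 8 infected
Step 3: +4 new -> 12 infected
Step 4: +5 new -> 17 infected
Step 5: +4 new -> 21 infected
Step 6: +6 new -> 27 infected
Step 7: +5 new -> 32 infected
Step 8: +2 new -> 34 infected
Step 9: +1 new -> 35 infected
Step 10: +0 new -> 35 infected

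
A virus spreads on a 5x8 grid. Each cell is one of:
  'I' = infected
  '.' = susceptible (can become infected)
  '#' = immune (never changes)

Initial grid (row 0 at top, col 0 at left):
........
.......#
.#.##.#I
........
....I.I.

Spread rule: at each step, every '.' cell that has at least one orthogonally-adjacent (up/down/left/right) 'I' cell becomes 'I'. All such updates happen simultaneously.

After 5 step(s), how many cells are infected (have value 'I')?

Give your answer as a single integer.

Answer: 24

Derivation:
Step 0 (initial): 3 infected
Step 1: +6 new -> 9 infected
Step 2: +3 new -> 12 infected
Step 3: +3 new -> 15 infected
Step 4: +4 new -> 19 infected
Step 5: +5 new -> 24 infected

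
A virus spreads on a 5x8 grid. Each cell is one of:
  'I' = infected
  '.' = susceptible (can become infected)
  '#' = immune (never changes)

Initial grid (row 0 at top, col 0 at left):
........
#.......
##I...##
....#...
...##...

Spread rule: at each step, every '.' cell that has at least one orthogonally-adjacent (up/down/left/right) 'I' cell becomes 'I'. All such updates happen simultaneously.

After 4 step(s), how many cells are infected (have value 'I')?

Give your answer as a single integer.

Answer: 22

Derivation:
Step 0 (initial): 1 infected
Step 1: +3 new -> 4 infected
Step 2: +7 new -> 11 infected
Step 3: +6 new -> 17 infected
Step 4: +5 new -> 22 infected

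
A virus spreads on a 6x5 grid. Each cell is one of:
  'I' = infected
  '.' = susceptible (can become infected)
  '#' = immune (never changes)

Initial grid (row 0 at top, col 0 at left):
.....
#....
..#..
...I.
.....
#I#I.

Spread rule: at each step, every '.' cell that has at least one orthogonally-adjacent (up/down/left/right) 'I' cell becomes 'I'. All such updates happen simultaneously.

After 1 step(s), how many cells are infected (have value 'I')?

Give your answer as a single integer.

Step 0 (initial): 3 infected
Step 1: +6 new -> 9 infected

Answer: 9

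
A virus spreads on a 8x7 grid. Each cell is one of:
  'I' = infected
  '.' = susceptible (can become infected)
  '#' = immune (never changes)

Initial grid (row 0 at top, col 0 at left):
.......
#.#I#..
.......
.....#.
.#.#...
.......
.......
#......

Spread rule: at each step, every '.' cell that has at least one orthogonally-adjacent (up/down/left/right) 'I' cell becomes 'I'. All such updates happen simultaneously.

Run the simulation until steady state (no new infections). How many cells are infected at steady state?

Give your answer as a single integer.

Step 0 (initial): 1 infected
Step 1: +2 new -> 3 infected
Step 2: +5 new -> 8 infected
Step 3: +6 new -> 14 infected
Step 4: +9 new -> 23 infected
Step 5: +6 new -> 29 infected
Step 6: +7 new -> 36 infected
Step 7: +7 new -> 43 infected
Step 8: +5 new -> 48 infected
Step 9: +1 new -> 49 infected
Step 10: +0 new -> 49 infected

Answer: 49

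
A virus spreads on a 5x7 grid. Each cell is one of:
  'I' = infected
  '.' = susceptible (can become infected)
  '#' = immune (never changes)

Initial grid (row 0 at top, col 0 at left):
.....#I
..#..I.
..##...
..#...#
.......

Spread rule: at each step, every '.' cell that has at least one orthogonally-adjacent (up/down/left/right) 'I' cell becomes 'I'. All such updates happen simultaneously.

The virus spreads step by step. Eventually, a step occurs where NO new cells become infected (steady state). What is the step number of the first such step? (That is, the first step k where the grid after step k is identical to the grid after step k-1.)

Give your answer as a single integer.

Step 0 (initial): 2 infected
Step 1: +3 new -> 5 infected
Step 2: +5 new -> 10 infected
Step 3: +3 new -> 13 infected
Step 4: +4 new -> 17 infected
Step 5: +2 new -> 19 infected
Step 6: +3 new -> 22 infected
Step 7: +3 new -> 25 infected
Step 8: +3 new -> 28 infected
Step 9: +1 new -> 29 infected
Step 10: +0 new -> 29 infected

Answer: 10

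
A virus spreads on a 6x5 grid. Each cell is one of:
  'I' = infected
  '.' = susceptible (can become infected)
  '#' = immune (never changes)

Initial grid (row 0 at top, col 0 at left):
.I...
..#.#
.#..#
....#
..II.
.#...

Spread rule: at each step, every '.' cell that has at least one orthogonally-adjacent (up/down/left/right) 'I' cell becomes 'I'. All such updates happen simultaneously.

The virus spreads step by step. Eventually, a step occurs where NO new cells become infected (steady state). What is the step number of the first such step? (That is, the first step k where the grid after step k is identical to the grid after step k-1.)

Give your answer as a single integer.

Answer: 4

Derivation:
Step 0 (initial): 3 infected
Step 1: +9 new -> 12 infected
Step 2: +7 new -> 19 infected
Step 3: +5 new -> 24 infected
Step 4: +0 new -> 24 infected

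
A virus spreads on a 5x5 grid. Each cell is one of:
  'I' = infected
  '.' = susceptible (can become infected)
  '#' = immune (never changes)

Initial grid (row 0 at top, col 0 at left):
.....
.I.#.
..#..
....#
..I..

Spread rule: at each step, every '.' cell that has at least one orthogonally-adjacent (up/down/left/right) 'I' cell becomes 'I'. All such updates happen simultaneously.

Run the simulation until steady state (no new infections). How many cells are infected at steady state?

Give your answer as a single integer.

Answer: 22

Derivation:
Step 0 (initial): 2 infected
Step 1: +7 new -> 9 infected
Step 2: +7 new -> 16 infected
Step 3: +3 new -> 19 infected
Step 4: +2 new -> 21 infected
Step 5: +1 new -> 22 infected
Step 6: +0 new -> 22 infected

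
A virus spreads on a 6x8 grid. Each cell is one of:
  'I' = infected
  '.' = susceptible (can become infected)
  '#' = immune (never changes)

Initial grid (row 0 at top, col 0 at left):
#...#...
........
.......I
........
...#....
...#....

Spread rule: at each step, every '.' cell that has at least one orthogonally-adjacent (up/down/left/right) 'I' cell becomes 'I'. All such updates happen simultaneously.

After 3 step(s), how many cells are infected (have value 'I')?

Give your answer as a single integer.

Answer: 15

Derivation:
Step 0 (initial): 1 infected
Step 1: +3 new -> 4 infected
Step 2: +5 new -> 9 infected
Step 3: +6 new -> 15 infected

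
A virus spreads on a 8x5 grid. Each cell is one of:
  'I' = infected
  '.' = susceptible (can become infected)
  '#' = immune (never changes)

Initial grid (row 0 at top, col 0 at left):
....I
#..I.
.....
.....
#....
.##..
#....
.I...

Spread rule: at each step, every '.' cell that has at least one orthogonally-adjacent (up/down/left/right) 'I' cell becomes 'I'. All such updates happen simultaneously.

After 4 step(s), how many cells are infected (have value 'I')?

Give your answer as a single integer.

Answer: 31

Derivation:
Step 0 (initial): 3 infected
Step 1: +7 new -> 10 infected
Step 2: +7 new -> 17 infected
Step 3: +7 new -> 24 infected
Step 4: +7 new -> 31 infected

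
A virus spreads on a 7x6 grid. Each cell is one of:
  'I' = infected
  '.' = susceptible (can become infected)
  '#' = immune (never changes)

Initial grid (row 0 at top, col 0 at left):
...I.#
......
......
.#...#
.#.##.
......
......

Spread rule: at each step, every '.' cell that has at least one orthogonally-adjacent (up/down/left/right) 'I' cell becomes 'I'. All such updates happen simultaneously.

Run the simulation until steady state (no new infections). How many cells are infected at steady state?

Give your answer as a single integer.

Answer: 36

Derivation:
Step 0 (initial): 1 infected
Step 1: +3 new -> 4 infected
Step 2: +4 new -> 8 infected
Step 3: +6 new -> 14 infected
Step 4: +5 new -> 19 infected
Step 5: +2 new -> 21 infected
Step 6: +2 new -> 23 infected
Step 7: +4 new -> 27 infected
Step 8: +4 new -> 31 infected
Step 9: +3 new -> 34 infected
Step 10: +2 new -> 36 infected
Step 11: +0 new -> 36 infected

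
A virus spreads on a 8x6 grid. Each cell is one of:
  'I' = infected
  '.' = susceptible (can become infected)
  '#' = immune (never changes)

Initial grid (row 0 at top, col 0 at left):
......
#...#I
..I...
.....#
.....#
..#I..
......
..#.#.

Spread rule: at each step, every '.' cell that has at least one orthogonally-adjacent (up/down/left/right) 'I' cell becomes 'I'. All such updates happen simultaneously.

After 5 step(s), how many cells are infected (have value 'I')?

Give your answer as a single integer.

Answer: 41

Derivation:
Step 0 (initial): 3 infected
Step 1: +9 new -> 12 infected
Step 2: +14 new -> 26 infected
Step 3: +7 new -> 33 infected
Step 4: +6 new -> 39 infected
Step 5: +2 new -> 41 infected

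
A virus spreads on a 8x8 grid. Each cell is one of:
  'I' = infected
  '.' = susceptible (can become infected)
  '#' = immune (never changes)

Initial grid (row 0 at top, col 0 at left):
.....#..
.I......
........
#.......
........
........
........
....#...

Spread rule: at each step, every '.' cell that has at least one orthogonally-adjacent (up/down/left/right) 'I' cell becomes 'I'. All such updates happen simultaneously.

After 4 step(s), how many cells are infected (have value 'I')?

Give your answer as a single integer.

Answer: 23

Derivation:
Step 0 (initial): 1 infected
Step 1: +4 new -> 5 infected
Step 2: +6 new -> 11 infected
Step 3: +5 new -> 16 infected
Step 4: +7 new -> 23 infected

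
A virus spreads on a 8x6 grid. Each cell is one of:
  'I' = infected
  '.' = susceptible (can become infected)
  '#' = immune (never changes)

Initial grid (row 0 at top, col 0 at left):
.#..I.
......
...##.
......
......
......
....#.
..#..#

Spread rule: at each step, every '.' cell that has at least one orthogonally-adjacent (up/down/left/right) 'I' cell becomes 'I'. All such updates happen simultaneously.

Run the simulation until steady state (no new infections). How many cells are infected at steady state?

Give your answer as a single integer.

Answer: 42

Derivation:
Step 0 (initial): 1 infected
Step 1: +3 new -> 4 infected
Step 2: +3 new -> 7 infected
Step 3: +2 new -> 9 infected
Step 4: +3 new -> 12 infected
Step 5: +5 new -> 17 infected
Step 6: +7 new -> 24 infected
Step 7: +6 new -> 30 infected
Step 8: +4 new -> 34 infected
Step 9: +3 new -> 37 infected
Step 10: +3 new -> 40 infected
Step 11: +2 new -> 42 infected
Step 12: +0 new -> 42 infected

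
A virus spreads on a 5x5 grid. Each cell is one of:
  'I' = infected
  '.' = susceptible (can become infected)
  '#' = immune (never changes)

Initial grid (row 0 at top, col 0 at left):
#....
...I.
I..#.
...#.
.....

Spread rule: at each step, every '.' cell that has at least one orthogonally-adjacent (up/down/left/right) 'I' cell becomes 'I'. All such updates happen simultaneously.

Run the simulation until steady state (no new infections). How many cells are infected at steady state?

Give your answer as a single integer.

Step 0 (initial): 2 infected
Step 1: +6 new -> 8 infected
Step 2: +7 new -> 15 infected
Step 3: +4 new -> 19 infected
Step 4: +2 new -> 21 infected
Step 5: +1 new -> 22 infected
Step 6: +0 new -> 22 infected

Answer: 22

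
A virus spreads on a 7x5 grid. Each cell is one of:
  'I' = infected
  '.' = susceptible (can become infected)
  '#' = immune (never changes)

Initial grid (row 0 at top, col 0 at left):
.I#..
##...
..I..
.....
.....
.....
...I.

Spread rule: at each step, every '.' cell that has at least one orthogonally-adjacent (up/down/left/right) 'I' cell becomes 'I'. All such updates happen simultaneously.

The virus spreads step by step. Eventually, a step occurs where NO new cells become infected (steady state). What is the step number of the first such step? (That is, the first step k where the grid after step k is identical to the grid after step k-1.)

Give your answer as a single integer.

Step 0 (initial): 3 infected
Step 1: +8 new -> 11 infected
Step 2: +10 new -> 21 infected
Step 3: +8 new -> 29 infected
Step 4: +3 new -> 32 infected
Step 5: +0 new -> 32 infected

Answer: 5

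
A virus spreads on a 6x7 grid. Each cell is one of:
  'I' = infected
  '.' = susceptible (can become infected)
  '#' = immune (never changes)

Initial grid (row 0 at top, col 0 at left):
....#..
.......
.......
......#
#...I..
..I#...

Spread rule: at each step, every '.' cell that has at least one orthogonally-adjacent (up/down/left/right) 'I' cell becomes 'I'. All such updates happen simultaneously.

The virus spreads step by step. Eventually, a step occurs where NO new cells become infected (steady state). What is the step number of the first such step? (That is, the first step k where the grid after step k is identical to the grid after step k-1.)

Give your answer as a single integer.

Answer: 8

Derivation:
Step 0 (initial): 2 infected
Step 1: +6 new -> 8 infected
Step 2: +8 new -> 16 infected
Step 3: +6 new -> 22 infected
Step 4: +6 new -> 28 infected
Step 5: +6 new -> 34 infected
Step 6: +3 new -> 37 infected
Step 7: +1 new -> 38 infected
Step 8: +0 new -> 38 infected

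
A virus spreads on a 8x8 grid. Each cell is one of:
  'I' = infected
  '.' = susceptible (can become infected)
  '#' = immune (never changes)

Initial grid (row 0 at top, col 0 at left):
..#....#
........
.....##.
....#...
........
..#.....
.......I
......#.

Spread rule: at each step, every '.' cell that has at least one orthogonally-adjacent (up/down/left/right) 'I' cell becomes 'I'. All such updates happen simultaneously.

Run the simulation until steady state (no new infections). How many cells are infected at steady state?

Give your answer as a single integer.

Answer: 57

Derivation:
Step 0 (initial): 1 infected
Step 1: +3 new -> 4 infected
Step 2: +3 new -> 7 infected
Step 3: +5 new -> 12 infected
Step 4: +6 new -> 18 infected
Step 5: +6 new -> 24 infected
Step 6: +4 new -> 28 infected
Step 7: +7 new -> 35 infected
Step 8: +7 new -> 42 infected
Step 9: +6 new -> 48 infected
Step 10: +4 new -> 52 infected
Step 11: +2 new -> 54 infected
Step 12: +2 new -> 56 infected
Step 13: +1 new -> 57 infected
Step 14: +0 new -> 57 infected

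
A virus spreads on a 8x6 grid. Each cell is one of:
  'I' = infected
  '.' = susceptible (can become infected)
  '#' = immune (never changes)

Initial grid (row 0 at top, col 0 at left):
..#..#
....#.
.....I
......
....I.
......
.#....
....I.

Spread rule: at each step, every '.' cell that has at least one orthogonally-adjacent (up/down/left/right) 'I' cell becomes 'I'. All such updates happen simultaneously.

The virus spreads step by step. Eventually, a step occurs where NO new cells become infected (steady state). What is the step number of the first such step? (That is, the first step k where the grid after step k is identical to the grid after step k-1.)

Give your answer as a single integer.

Answer: 8

Derivation:
Step 0 (initial): 3 infected
Step 1: +10 new -> 13 infected
Step 2: +8 new -> 21 infected
Step 3: +7 new -> 28 infected
Step 4: +7 new -> 35 infected
Step 5: +6 new -> 41 infected
Step 6: +2 new -> 43 infected
Step 7: +1 new -> 44 infected
Step 8: +0 new -> 44 infected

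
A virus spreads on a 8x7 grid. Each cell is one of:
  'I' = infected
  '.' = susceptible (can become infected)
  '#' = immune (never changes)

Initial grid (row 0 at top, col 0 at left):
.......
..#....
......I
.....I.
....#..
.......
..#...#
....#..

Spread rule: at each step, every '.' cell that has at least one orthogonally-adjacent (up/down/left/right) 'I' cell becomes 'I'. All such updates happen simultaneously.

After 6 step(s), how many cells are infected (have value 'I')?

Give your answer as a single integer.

Step 0 (initial): 2 infected
Step 1: +5 new -> 7 infected
Step 2: +6 new -> 13 infected
Step 3: +8 new -> 21 infected
Step 4: +8 new -> 29 infected
Step 5: +7 new -> 36 infected
Step 6: +6 new -> 42 infected

Answer: 42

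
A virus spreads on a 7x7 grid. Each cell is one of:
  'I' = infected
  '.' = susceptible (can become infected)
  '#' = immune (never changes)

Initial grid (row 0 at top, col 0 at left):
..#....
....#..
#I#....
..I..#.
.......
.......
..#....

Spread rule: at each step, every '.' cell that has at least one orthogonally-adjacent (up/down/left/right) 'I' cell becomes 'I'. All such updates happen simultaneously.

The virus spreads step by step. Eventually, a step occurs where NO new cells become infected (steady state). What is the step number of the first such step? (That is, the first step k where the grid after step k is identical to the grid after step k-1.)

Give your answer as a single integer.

Answer: 8

Derivation:
Step 0 (initial): 2 infected
Step 1: +4 new -> 6 infected
Step 2: +9 new -> 15 infected
Step 3: +7 new -> 22 infected
Step 4: +7 new -> 29 infected
Step 5: +7 new -> 36 infected
Step 6: +5 new -> 41 infected
Step 7: +2 new -> 43 infected
Step 8: +0 new -> 43 infected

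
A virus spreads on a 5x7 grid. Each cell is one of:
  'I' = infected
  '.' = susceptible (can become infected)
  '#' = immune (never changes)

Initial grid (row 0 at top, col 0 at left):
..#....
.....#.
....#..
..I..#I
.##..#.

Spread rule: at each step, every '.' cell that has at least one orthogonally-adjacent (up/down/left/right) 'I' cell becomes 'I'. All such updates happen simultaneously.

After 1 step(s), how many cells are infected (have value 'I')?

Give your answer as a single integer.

Answer: 7

Derivation:
Step 0 (initial): 2 infected
Step 1: +5 new -> 7 infected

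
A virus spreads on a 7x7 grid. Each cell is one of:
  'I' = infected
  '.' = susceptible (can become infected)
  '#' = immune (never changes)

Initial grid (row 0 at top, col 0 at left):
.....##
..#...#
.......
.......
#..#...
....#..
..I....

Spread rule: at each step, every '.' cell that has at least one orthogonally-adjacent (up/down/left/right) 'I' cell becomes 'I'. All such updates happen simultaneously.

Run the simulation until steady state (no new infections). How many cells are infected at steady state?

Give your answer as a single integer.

Step 0 (initial): 1 infected
Step 1: +3 new -> 4 infected
Step 2: +5 new -> 9 infected
Step 3: +4 new -> 13 infected
Step 4: +5 new -> 18 infected
Step 5: +6 new -> 24 infected
Step 6: +7 new -> 31 infected
Step 7: +6 new -> 37 infected
Step 8: +5 new -> 42 infected
Step 9: +0 new -> 42 infected

Answer: 42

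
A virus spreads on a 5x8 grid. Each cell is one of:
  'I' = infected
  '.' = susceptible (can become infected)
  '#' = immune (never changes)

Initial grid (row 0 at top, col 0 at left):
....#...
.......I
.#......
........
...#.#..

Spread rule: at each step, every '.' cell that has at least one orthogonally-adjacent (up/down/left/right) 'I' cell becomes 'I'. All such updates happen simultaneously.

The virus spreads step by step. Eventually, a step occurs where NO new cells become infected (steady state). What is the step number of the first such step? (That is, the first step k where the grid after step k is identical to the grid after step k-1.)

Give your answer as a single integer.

Step 0 (initial): 1 infected
Step 1: +3 new -> 4 infected
Step 2: +4 new -> 8 infected
Step 3: +5 new -> 13 infected
Step 4: +4 new -> 17 infected
Step 5: +4 new -> 21 infected
Step 6: +5 new -> 26 infected
Step 7: +3 new -> 29 infected
Step 8: +4 new -> 33 infected
Step 9: +2 new -> 35 infected
Step 10: +1 new -> 36 infected
Step 11: +0 new -> 36 infected

Answer: 11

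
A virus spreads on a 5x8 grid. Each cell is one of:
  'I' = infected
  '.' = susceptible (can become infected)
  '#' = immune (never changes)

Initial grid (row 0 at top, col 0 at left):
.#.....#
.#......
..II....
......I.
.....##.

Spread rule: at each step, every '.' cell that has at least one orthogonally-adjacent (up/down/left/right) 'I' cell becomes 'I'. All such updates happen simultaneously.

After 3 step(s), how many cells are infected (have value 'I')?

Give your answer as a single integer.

Step 0 (initial): 3 infected
Step 1: +9 new -> 12 infected
Step 2: +12 new -> 24 infected
Step 3: +8 new -> 32 infected

Answer: 32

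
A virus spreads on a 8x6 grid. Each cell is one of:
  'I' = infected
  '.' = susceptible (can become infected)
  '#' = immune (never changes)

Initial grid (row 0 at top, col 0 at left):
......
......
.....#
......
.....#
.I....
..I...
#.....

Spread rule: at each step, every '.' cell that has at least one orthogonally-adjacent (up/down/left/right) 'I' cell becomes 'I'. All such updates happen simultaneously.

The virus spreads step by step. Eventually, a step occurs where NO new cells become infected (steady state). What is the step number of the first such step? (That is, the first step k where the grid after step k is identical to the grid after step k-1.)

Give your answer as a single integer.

Answer: 10

Derivation:
Step 0 (initial): 2 infected
Step 1: +6 new -> 8 infected
Step 2: +8 new -> 16 infected
Step 3: +7 new -> 23 infected
Step 4: +7 new -> 30 infected
Step 5: +5 new -> 35 infected
Step 6: +5 new -> 40 infected
Step 7: +2 new -> 42 infected
Step 8: +2 new -> 44 infected
Step 9: +1 new -> 45 infected
Step 10: +0 new -> 45 infected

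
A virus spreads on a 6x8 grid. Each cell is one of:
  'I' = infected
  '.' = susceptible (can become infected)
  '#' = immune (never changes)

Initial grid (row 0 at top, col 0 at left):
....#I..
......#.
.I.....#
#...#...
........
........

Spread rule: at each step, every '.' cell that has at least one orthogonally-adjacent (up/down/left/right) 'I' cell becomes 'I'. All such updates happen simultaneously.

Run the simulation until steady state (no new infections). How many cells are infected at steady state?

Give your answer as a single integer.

Step 0 (initial): 2 infected
Step 1: +6 new -> 8 infected
Step 2: +9 new -> 17 infected
Step 3: +11 new -> 28 infected
Step 4: +6 new -> 34 infected
Step 5: +5 new -> 39 infected
Step 6: +3 new -> 42 infected
Step 7: +1 new -> 43 infected
Step 8: +0 new -> 43 infected

Answer: 43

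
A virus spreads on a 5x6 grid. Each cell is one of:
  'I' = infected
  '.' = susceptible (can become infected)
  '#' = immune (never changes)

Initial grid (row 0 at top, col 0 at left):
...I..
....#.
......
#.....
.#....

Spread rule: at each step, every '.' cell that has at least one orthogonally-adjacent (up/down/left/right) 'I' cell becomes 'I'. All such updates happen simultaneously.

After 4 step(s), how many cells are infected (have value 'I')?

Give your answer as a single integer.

Answer: 20

Derivation:
Step 0 (initial): 1 infected
Step 1: +3 new -> 4 infected
Step 2: +4 new -> 8 infected
Step 3: +6 new -> 14 infected
Step 4: +6 new -> 20 infected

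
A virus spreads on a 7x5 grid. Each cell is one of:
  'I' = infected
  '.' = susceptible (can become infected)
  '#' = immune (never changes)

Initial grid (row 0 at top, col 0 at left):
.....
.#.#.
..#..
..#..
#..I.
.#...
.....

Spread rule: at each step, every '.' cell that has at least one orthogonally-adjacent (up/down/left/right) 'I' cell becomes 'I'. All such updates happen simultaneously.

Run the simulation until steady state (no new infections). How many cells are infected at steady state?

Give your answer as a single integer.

Answer: 29

Derivation:
Step 0 (initial): 1 infected
Step 1: +4 new -> 5 infected
Step 2: +6 new -> 11 infected
Step 3: +4 new -> 15 infected
Step 4: +4 new -> 19 infected
Step 5: +3 new -> 22 infected
Step 6: +3 new -> 25 infected
Step 7: +2 new -> 27 infected
Step 8: +2 new -> 29 infected
Step 9: +0 new -> 29 infected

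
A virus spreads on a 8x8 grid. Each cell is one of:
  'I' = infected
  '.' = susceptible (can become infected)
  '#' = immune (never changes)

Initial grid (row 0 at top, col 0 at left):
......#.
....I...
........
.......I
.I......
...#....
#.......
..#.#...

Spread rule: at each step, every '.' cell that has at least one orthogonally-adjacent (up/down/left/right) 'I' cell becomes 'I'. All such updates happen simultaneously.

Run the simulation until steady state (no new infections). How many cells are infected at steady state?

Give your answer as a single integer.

Answer: 59

Derivation:
Step 0 (initial): 3 infected
Step 1: +11 new -> 14 infected
Step 2: +19 new -> 33 infected
Step 3: +12 new -> 45 infected
Step 4: +8 new -> 53 infected
Step 5: +5 new -> 58 infected
Step 6: +1 new -> 59 infected
Step 7: +0 new -> 59 infected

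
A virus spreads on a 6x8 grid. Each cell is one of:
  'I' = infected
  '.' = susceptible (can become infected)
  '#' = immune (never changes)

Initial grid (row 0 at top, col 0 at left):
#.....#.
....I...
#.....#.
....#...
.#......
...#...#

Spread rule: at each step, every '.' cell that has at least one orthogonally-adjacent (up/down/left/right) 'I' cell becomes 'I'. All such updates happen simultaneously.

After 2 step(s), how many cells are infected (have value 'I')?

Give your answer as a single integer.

Step 0 (initial): 1 infected
Step 1: +4 new -> 5 infected
Step 2: +6 new -> 11 infected

Answer: 11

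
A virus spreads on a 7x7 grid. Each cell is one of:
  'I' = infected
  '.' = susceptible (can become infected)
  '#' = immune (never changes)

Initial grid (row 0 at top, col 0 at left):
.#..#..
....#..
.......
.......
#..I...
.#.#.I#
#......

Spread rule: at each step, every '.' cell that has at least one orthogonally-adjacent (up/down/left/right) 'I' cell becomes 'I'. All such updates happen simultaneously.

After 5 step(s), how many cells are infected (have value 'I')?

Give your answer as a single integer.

Step 0 (initial): 2 infected
Step 1: +6 new -> 8 infected
Step 2: +9 new -> 17 infected
Step 3: +8 new -> 25 infected
Step 4: +7 new -> 32 infected
Step 5: +5 new -> 37 infected

Answer: 37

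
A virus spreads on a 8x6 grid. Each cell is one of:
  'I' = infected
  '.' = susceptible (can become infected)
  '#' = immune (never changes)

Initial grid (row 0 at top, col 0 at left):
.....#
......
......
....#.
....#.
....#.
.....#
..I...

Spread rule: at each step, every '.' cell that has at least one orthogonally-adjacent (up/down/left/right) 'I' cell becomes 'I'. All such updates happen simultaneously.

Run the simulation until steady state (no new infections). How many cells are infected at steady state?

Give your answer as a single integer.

Answer: 43

Derivation:
Step 0 (initial): 1 infected
Step 1: +3 new -> 4 infected
Step 2: +5 new -> 9 infected
Step 3: +6 new -> 15 infected
Step 4: +4 new -> 19 infected
Step 5: +4 new -> 23 infected
Step 6: +4 new -> 27 infected
Step 7: +5 new -> 32 infected
Step 8: +5 new -> 37 infected
Step 9: +4 new -> 41 infected
Step 10: +1 new -> 42 infected
Step 11: +1 new -> 43 infected
Step 12: +0 new -> 43 infected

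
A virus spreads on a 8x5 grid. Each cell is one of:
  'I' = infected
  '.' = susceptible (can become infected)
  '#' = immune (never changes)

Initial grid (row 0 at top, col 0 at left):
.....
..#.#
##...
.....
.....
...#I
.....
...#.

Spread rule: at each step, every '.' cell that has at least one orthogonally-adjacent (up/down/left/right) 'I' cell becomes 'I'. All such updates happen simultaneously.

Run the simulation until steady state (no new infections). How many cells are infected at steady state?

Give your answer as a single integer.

Answer: 34

Derivation:
Step 0 (initial): 1 infected
Step 1: +2 new -> 3 infected
Step 2: +4 new -> 7 infected
Step 3: +4 new -> 11 infected
Step 4: +6 new -> 17 infected
Step 5: +7 new -> 24 infected
Step 6: +4 new -> 28 infected
Step 7: +2 new -> 30 infected
Step 8: +1 new -> 31 infected
Step 9: +2 new -> 33 infected
Step 10: +1 new -> 34 infected
Step 11: +0 new -> 34 infected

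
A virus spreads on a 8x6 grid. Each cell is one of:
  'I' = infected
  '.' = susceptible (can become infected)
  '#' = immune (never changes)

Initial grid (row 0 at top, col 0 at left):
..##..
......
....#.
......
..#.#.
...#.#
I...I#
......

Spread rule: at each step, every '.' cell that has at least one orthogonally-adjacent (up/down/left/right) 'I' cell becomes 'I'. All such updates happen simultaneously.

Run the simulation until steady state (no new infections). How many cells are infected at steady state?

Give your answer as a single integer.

Step 0 (initial): 2 infected
Step 1: +6 new -> 8 infected
Step 2: +6 new -> 14 infected
Step 3: +4 new -> 18 infected
Step 4: +2 new -> 20 infected
Step 5: +3 new -> 23 infected
Step 6: +4 new -> 27 infected
Step 7: +5 new -> 32 infected
Step 8: +2 new -> 34 infected
Step 9: +3 new -> 37 infected
Step 10: +2 new -> 39 infected
Step 11: +1 new -> 40 infected
Step 12: +0 new -> 40 infected

Answer: 40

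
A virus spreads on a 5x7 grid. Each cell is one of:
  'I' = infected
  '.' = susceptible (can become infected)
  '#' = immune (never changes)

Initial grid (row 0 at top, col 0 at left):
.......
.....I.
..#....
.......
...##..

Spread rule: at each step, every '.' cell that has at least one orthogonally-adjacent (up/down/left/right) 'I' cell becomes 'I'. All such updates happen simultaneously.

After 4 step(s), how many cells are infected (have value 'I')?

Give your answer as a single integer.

Step 0 (initial): 1 infected
Step 1: +4 new -> 5 infected
Step 2: +6 new -> 11 infected
Step 3: +6 new -> 17 infected
Step 4: +4 new -> 21 infected

Answer: 21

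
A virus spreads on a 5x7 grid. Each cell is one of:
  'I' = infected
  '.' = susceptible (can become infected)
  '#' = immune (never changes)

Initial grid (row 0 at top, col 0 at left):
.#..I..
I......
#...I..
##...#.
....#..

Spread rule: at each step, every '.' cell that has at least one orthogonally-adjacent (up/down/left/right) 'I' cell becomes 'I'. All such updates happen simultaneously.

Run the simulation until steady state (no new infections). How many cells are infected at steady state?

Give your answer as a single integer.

Answer: 29

Derivation:
Step 0 (initial): 3 infected
Step 1: +8 new -> 11 infected
Step 2: +9 new -> 20 infected
Step 3: +4 new -> 24 infected
Step 4: +2 new -> 26 infected
Step 5: +2 new -> 28 infected
Step 6: +1 new -> 29 infected
Step 7: +0 new -> 29 infected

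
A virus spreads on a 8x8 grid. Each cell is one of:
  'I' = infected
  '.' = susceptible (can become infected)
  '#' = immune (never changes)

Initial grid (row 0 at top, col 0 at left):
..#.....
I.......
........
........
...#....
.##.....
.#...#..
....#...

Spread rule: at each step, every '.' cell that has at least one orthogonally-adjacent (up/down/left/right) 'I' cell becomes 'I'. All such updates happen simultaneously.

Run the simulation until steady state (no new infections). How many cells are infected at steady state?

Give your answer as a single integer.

Step 0 (initial): 1 infected
Step 1: +3 new -> 4 infected
Step 2: +4 new -> 8 infected
Step 3: +4 new -> 12 infected
Step 4: +6 new -> 18 infected
Step 5: +6 new -> 24 infected
Step 6: +5 new -> 29 infected
Step 7: +6 new -> 35 infected
Step 8: +6 new -> 41 infected
Step 9: +7 new -> 48 infected
Step 10: +3 new -> 51 infected
Step 11: +2 new -> 53 infected
Step 12: +2 new -> 55 infected
Step 13: +2 new -> 57 infected
Step 14: +0 new -> 57 infected

Answer: 57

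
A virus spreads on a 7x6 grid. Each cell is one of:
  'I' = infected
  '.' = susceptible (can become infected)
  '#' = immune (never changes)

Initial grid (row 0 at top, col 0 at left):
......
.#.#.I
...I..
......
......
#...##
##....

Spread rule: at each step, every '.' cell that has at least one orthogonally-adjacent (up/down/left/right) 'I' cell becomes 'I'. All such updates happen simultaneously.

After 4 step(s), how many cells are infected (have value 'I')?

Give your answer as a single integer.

Step 0 (initial): 2 infected
Step 1: +6 new -> 8 infected
Step 2: +7 new -> 15 infected
Step 3: +8 new -> 23 infected
Step 4: +6 new -> 29 infected

Answer: 29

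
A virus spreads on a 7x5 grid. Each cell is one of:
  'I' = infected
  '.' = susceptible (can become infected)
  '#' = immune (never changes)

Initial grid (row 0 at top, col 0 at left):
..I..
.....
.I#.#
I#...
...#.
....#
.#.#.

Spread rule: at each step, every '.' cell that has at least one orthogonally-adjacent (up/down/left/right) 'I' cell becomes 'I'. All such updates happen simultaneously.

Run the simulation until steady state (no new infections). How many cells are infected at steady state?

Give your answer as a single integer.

Answer: 27

Derivation:
Step 0 (initial): 3 infected
Step 1: +6 new -> 9 infected
Step 2: +6 new -> 15 infected
Step 3: +5 new -> 20 infected
Step 4: +3 new -> 23 infected
Step 5: +3 new -> 26 infected
Step 6: +1 new -> 27 infected
Step 7: +0 new -> 27 infected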